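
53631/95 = 53631/95 = 564.54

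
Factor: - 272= - 2^4*  17^1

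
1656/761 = 1656/761 = 2.18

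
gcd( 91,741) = 13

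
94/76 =47/38  =  1.24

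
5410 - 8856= -3446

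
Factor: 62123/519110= 73/610 = 2^( - 1)*5^(- 1 )*61^ (  -  1 )*73^1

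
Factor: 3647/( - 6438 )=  - 2^( - 1)*3^( - 1)*7^1*29^ ( - 1)*  37^( - 1)*521^1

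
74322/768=96 + 99/128 = 96.77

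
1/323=1/323 = 0.00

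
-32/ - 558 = 16/279 = 0.06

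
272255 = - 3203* ( - 85 ) 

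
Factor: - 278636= - 2^2*41^1 * 1699^1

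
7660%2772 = 2116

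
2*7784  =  15568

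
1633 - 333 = 1300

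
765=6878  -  6113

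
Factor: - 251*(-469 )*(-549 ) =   -  64627731= - 3^2 * 7^1*61^1*67^1*251^1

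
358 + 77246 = 77604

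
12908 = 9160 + 3748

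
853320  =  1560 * 547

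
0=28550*0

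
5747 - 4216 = 1531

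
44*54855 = 2413620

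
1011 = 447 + 564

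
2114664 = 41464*51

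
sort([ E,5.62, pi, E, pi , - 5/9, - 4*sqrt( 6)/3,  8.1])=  [ - 4 * sqrt ( 6 ) /3, -5/9,  E,E, pi, pi, 5.62,8.1]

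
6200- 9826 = -3626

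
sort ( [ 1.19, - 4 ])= [  -  4,1.19]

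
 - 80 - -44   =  -36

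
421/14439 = 421/14439 = 0.03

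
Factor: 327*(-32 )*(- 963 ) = 10076832 = 2^5*3^3*107^1*109^1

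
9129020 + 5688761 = 14817781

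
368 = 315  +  53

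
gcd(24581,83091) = 1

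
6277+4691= 10968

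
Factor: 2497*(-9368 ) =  - 2^3 * 11^1*227^1*1171^1 = - 23391896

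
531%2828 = 531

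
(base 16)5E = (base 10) 94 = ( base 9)114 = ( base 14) 6A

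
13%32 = 13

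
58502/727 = 80 + 342/727 = 80.47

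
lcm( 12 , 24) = 24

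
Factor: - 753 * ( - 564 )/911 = 424692/911 = 2^2 * 3^2*47^1 * 251^1*911^(-1 ) 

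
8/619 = 8/619 = 0.01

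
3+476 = 479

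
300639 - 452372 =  - 151733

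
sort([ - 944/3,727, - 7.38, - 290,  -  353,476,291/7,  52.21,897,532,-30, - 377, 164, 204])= [ - 377, - 353, - 944/3, - 290,  -  30, - 7.38,291/7,52.21,164,204,476,532,727,897 ] 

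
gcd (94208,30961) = 1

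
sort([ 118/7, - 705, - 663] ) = [ - 705, - 663,118/7] 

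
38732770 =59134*655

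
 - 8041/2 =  - 8041/2 = - 4020.50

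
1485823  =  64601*23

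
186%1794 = 186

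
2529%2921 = 2529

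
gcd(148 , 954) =2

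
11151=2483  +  8668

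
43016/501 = 43016/501 = 85.86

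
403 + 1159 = 1562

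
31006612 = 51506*602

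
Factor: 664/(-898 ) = -2^2 * 83^1*449^( - 1) = - 332/449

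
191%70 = 51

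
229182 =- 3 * ( - 76394) 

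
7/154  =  1/22 = 0.05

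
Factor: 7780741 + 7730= 3^1 * 31^1*83^1*1009^1 = 7788471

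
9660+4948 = 14608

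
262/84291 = 262/84291 = 0.00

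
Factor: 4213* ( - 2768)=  - 11661584 = - 2^4*11^1 * 173^1*383^1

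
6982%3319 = 344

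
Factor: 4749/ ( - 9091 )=-3^1*1583^1 * 9091^(-1 )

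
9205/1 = 9205 = 9205.00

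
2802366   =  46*60921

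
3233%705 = 413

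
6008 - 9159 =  - 3151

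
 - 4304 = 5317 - 9621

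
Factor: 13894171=457^1*30403^1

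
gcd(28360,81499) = 1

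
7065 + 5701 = 12766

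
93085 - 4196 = 88889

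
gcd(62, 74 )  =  2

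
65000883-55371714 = 9629169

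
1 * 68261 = 68261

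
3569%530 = 389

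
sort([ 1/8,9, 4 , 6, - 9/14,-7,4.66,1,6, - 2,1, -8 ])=[ - 8,-7, - 2,-9/14, 1/8,1 , 1,4,4.66, 6, 6, 9]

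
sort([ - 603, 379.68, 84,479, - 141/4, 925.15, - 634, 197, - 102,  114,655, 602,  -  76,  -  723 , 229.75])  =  [ - 723, - 634, - 603, - 102, - 76 , - 141/4, 84 , 114,197, 229.75, 379.68,479 , 602, 655, 925.15 ]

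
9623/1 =9623= 9623.00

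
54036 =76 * 711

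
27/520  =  27/520 = 0.05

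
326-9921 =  - 9595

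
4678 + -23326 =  - 18648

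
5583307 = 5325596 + 257711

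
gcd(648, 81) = 81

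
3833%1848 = 137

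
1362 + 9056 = 10418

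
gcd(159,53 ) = 53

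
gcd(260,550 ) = 10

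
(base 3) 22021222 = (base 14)22BD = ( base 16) 179F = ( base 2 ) 1011110011111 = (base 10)6047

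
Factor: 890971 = 31^1*41^1*701^1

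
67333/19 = 67333/19 = 3543.84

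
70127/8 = 8765 + 7/8  =  8765.88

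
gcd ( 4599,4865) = 7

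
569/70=8 + 9/70=8.13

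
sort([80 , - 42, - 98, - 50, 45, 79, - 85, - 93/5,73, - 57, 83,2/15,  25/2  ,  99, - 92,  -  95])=[-98, -95,-92, - 85,  -  57,-50 ,- 42, - 93/5,  2/15, 25/2,45,73, 79, 80, 83 , 99 ] 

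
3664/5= 3664/5  =  732.80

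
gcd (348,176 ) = 4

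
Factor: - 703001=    - 13^1 * 17^1 * 3181^1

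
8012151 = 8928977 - 916826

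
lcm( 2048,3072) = 6144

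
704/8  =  88 = 88.00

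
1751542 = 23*76154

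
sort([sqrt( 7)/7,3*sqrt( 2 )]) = [ sqrt( 7 )/7, 3*sqrt( 2)]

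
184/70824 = 23/8853 = 0.00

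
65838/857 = 76 + 706/857 = 76.82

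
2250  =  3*750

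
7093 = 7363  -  270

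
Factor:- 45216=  - 2^5 * 3^2*157^1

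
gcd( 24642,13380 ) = 6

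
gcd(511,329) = 7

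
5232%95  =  7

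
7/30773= 7/30773= 0.00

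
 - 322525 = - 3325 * 97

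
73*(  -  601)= - 43873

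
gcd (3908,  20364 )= 4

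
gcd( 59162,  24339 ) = 1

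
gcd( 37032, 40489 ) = 1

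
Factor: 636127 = 617^1*1031^1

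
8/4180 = 2/1045 = 0.00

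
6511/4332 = 6511/4332 = 1.50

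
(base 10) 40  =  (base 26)1e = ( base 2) 101000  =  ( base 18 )24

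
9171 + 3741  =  12912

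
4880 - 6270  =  -1390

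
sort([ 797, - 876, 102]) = [ - 876, 102, 797]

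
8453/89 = 94  +  87/89  =  94.98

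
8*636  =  5088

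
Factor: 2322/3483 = 2^1 * 3^(-1)= 2/3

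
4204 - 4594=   -  390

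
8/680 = 1/85 = 0.01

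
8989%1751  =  234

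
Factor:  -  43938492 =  - 2^2*3^1*13^1*71^1*3967^1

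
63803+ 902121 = 965924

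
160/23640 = 4/591  =  0.01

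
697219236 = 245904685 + 451314551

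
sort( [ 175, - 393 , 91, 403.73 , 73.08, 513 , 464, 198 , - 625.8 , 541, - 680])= [ - 680, - 625.8, - 393, 73.08,91 , 175,198,403.73,464,513,541]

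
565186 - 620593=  - 55407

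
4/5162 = 2/2581 = 0.00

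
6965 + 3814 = 10779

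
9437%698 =363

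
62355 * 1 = 62355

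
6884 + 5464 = 12348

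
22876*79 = 1807204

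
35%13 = 9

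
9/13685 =9/13685= 0.00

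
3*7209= 21627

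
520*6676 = 3471520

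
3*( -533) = -1599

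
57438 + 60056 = 117494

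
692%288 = 116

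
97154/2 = 48577 = 48577.00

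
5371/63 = 5371/63 = 85.25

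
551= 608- 57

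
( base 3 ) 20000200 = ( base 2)1000100101000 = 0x1128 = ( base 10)4392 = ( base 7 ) 15543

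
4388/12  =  1097/3 = 365.67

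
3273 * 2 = 6546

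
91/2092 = 91/2092 = 0.04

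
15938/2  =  7969 = 7969.00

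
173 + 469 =642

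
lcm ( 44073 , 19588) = 176292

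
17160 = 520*33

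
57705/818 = 70 + 445/818 = 70.54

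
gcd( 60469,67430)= 1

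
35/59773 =5/8539= 0.00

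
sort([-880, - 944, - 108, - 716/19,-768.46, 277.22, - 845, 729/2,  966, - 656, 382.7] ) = [ - 944, - 880, - 845, - 768.46, -656, - 108, - 716/19,277.22, 729/2,382.7, 966 ] 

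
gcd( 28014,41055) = 483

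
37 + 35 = 72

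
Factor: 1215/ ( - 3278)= - 2^( - 1 ) * 3^5*5^1*11^ ( - 1 ) *149^( - 1 ) 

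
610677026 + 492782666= 1103459692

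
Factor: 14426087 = 13^1*151^1*7349^1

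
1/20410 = 1/20410 = 0.00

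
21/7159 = 21/7159  =  0.00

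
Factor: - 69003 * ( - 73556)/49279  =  2^2*3^2*7^1*11^1 * 17^1*37^1*41^1*71^1*49279^( - 1) = 5075584668/49279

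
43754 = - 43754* ( -1 )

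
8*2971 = 23768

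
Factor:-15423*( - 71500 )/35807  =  2^2*3^1*5^3*11^1*13^1*53^1 * 61^ (-1)*97^1*587^(-1 ) = 1102744500/35807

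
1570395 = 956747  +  613648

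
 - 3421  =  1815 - 5236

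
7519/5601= 1+1918/5601 = 1.34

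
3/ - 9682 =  - 3/9682 = -0.00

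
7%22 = 7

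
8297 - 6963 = 1334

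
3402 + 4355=7757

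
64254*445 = 28593030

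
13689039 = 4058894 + 9630145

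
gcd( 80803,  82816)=1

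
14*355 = 4970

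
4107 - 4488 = -381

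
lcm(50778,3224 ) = 203112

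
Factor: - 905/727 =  - 5^1*181^1*727^( - 1)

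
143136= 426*336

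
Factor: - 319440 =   -  2^4* 3^1*5^1*11^3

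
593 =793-200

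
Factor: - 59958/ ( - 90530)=3^2*5^( - 1 )*11^( - 1 )*823^( - 1)*3331^1 = 29979/45265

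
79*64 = 5056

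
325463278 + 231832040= 557295318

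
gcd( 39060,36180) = 180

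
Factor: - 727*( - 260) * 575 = 2^2*5^3*13^1 * 23^1 * 727^1 = 108686500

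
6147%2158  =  1831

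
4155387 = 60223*69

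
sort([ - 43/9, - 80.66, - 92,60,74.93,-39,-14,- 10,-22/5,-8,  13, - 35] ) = [-92, - 80.66, - 39, - 35, - 14, -10, - 8, - 43/9 , - 22/5,  13,60, 74.93]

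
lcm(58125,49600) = 3720000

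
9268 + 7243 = 16511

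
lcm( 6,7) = 42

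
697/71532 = 697/71532=0.01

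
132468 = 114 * 1162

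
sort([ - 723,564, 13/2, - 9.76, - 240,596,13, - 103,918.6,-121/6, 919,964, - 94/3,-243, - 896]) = [ - 896,- 723, - 243  , - 240, - 103, - 94/3,  -  121/6, - 9.76,13/2, 13, 564, 596, 918.6,919, 964] 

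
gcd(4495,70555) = 5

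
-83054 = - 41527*2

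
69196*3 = 207588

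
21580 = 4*5395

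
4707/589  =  4707/589 = 7.99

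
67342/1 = 67342  =  67342.00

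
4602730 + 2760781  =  7363511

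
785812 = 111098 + 674714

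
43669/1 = 43669 = 43669.00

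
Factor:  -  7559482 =  -  2^1*7^1 * 89^1*6067^1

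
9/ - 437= - 9/437 = -0.02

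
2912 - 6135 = -3223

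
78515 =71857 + 6658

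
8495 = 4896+3599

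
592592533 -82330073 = 510262460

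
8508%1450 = 1258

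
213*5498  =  1171074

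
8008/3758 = 4004/1879  =  2.13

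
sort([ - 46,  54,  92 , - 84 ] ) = [ - 84, - 46,54,92] 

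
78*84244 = 6571032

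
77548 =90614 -13066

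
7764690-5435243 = 2329447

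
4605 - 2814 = 1791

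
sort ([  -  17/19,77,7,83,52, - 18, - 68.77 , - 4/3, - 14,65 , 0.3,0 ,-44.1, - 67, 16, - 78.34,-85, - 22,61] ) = [  -  85, - 78.34, - 68.77,-67, - 44.1, -22, -18, - 14, - 4/3, - 17/19,0,0.3,7,16, 52,61, 65, 77,83 ]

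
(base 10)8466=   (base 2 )10000100010010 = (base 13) 3b13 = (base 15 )2796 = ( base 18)1826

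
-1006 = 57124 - 58130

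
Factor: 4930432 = 2^7*13^1*2963^1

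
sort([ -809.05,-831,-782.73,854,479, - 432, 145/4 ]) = [ - 831, - 809.05, - 782.73, - 432, 145/4,479, 854 ]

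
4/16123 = 4/16123 = 0.00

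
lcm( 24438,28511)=171066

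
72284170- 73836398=-1552228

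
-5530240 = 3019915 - 8550155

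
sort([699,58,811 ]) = [58, 699,811] 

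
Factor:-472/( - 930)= 2^2  *3^( - 1 )*5^(- 1)*31^(-1 )*59^1 = 236/465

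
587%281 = 25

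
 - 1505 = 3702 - 5207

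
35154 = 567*62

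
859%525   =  334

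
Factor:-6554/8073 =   -  2^1*3^(-3)*13^ ( - 1) *23^( - 1)*29^1 * 113^1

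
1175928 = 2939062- 1763134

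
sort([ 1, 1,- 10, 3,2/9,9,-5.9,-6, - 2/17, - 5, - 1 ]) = [-10, - 6,-5.9, - 5, - 1,-2/17, 2/9,1,1,  3,9]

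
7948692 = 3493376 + 4455316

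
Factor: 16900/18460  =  5^1 * 13^1*71^ ( - 1) = 65/71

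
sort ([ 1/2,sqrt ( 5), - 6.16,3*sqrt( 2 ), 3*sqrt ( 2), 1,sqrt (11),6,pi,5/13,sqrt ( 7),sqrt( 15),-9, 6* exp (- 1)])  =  [ - 9,- 6.16,5/13, 1/2, 1,6*exp( - 1),  sqrt(5),sqrt( 7),pi,sqrt(11 ),sqrt ( 15), 3*sqrt( 2 ),3*sqrt( 2),  6 ]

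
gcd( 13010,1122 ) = 2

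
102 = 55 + 47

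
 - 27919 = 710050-737969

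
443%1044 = 443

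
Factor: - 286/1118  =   -11/43 = - 11^1*  43^( - 1)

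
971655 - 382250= 589405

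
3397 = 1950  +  1447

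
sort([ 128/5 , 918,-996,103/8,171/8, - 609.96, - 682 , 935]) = [ - 996,-682,- 609.96,103/8,171/8,128/5,918,935]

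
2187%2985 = 2187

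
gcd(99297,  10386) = 9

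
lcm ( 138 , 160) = 11040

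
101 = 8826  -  8725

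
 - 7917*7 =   -  55419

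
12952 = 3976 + 8976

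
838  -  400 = 438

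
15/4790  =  3/958 = 0.00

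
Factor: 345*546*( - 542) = - 2^2 *3^2 * 5^1 *7^1 *13^1*23^1*271^1 = -102096540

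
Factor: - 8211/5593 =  - 69/47=- 3^1*23^1*47^(-1)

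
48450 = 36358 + 12092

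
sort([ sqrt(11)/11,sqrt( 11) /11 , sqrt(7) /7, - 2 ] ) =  [ - 2, sqrt(11)/11, sqrt( 11) /11,sqrt(7) /7]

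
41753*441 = 18413073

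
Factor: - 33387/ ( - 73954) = 93/206 = 2^ ( - 1)*3^1*31^1*103^( - 1)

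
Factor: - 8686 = - 2^1*43^1*101^1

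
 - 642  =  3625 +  - 4267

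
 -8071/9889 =  -  8071/9889 = - 0.82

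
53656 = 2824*19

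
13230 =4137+9093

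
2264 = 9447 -7183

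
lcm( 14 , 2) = 14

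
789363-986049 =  - 196686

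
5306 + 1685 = 6991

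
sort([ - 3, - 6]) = [ - 6, - 3] 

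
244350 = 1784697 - 1540347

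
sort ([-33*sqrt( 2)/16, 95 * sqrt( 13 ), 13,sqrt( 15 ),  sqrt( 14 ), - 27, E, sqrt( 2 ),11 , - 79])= [  -  79, - 27,  -  33*sqrt( 2)/16,sqrt( 2), E,sqrt( 14),sqrt(15), 11, 13 , 95*sqrt( 13) ] 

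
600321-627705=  - 27384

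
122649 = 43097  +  79552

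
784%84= 28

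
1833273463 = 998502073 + 834771390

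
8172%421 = 173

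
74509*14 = 1043126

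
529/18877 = 529/18877 = 0.03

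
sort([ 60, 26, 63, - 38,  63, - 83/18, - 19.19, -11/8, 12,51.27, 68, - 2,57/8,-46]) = [  -  46,-38, -19.19, - 83/18, - 2, - 11/8, 57/8, 12, 26,51.27, 60, 63, 63, 68]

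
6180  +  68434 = 74614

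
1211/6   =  201 + 5/6  =  201.83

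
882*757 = 667674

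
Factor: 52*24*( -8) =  - 9984 = - 2^8*3^1*13^1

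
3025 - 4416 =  - 1391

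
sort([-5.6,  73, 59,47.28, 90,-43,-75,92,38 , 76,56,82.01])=[-75, - 43, - 5.6, 38,47.28,  56 , 59, 73, 76,  82.01, 90 , 92 ]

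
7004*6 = 42024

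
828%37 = 14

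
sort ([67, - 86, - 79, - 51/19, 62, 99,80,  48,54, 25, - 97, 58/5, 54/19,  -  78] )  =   [ - 97, - 86 , - 79, - 78,-51/19,  54/19, 58/5, 25,48, 54,  62,67, 80, 99] 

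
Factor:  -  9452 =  - 2^2 * 17^1*139^1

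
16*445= 7120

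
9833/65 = 9833/65 = 151.28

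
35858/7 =35858/7 = 5122.57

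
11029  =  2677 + 8352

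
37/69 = 37/69=0.54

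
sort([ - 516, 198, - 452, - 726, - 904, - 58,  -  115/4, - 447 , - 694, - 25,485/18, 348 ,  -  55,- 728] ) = [ - 904, -728,- 726, - 694, - 516, - 452, - 447, - 58,-55 , -115/4, - 25,485/18,198,348]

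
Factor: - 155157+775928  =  620771^1 = 620771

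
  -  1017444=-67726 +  - 949718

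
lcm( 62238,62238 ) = 62238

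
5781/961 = 6  +  15/961 = 6.02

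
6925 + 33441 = 40366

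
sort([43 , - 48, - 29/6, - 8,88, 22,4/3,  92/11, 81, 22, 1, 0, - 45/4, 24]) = [ - 48, - 45/4, - 8, - 29/6, 0,1, 4/3, 92/11 , 22, 22,24, 43, 81, 88 ] 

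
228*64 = 14592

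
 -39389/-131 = 300 + 89/131 = 300.68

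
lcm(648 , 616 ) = 49896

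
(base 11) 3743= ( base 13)22bc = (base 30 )5cr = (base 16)1317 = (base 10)4887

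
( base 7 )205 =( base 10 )103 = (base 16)67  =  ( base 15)6d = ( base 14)75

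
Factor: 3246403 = 3246403^1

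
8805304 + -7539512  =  1265792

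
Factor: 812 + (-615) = 197^1 = 197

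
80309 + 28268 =108577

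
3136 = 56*56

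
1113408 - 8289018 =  - 7175610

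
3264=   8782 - 5518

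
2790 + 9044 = 11834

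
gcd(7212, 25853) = 1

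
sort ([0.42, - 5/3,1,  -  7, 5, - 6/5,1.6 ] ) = [-7,-5/3, - 6/5,0.42,1,1.6,5 ]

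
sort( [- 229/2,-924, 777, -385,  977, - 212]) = [ - 924,-385, - 212, - 229/2, 777,  977 ] 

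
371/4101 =371/4101 =0.09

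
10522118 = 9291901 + 1230217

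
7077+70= 7147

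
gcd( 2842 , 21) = 7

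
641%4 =1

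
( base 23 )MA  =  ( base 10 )516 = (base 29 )HN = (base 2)1000000100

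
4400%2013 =374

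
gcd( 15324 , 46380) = 12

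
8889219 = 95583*93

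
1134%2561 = 1134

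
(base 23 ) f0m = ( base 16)1f15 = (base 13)3811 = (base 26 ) bk1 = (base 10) 7957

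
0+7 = 7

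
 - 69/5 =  - 69/5 =-13.80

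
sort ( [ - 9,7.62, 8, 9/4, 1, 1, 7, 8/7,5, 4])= [ - 9,  1, 1,8/7,9/4,4,5, 7,7.62,8] 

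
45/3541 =45/3541 = 0.01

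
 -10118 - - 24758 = 14640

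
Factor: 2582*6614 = 17077348 = 2^2*1291^1*3307^1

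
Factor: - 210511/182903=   -  53^(  -  1)*61^1 = - 61/53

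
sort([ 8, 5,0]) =[0,5,8]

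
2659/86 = 2659/86 = 30.92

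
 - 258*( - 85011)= 21932838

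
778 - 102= 676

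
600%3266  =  600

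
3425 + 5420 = 8845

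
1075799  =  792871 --282928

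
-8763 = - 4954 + -3809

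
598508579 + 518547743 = 1117056322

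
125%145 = 125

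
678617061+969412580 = 1648029641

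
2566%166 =76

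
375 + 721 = 1096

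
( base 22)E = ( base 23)E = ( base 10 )14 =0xE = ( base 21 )e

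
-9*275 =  - 2475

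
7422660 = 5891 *1260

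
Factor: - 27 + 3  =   - 24= - 2^3*3^1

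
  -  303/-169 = 303/169 = 1.79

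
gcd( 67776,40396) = 4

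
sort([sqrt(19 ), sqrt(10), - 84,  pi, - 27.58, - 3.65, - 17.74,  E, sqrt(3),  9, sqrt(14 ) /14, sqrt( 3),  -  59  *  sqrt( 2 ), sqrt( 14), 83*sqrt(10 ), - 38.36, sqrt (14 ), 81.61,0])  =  [  -  84,-59 * sqrt( 2 ), - 38.36, - 27.58, - 17.74, - 3.65,  0, sqrt(14 ) /14, sqrt( 3),sqrt( 3), E, pi, sqrt(10 ), sqrt( 14 ), sqrt(14 ), sqrt(19 ), 9, 81.61,  83 * sqrt(10)] 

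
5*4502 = 22510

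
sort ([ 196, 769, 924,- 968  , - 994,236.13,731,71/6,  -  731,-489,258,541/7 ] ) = [ - 994, - 968, - 731 , - 489 , 71/6, 541/7, 196, 236.13, 258, 731 , 769, 924]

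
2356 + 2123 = 4479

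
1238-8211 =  - 6973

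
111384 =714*156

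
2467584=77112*32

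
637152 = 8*79644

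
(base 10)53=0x35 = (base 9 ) 58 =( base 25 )23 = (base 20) 2d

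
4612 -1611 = 3001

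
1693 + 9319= 11012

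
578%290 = 288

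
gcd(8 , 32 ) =8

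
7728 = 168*46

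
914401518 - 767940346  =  146461172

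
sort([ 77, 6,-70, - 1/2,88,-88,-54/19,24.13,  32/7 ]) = [- 88, - 70,-54/19, - 1/2, 32/7, 6 , 24.13 , 77, 88 ]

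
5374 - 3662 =1712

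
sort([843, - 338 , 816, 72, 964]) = [ - 338, 72,  816, 843, 964]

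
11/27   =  11/27= 0.41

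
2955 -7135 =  - 4180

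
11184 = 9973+1211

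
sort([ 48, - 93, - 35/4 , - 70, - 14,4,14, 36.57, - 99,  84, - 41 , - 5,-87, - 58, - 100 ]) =[-100 , - 99,-93, - 87, -70, - 58,  -  41, - 14,-35/4,  -  5, 4,14,36.57 , 48, 84 ] 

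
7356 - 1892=5464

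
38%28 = 10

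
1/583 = 1/583= 0.00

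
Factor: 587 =587^1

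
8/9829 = 8/9829 = 0.00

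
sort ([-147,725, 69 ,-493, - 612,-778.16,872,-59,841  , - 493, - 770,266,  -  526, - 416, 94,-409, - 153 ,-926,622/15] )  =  [-926 , - 778.16, - 770, - 612,- 526 ,-493,-493 , - 416, - 409,-153, - 147,-59, 622/15,69 , 94, 266, 725, 841, 872]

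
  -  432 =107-539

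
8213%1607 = 178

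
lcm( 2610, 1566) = 7830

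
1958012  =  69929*28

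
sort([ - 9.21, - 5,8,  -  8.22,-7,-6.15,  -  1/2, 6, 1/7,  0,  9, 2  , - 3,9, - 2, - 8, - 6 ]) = [ - 9.21, - 8.22,-8,-7,  -  6.15, - 6, - 5, - 3,-2,  -  1/2,0, 1/7, 2,6,8, 9,9]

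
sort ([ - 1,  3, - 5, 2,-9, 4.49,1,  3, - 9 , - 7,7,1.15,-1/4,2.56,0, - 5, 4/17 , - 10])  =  [ - 10, - 9, - 9, - 7,  -  5, - 5, - 1, - 1/4,0,4/17,1 , 1.15, 2, 2.56, 3, 3,4.49, 7 ] 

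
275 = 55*5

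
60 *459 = 27540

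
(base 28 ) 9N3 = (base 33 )72e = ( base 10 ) 7703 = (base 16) 1E17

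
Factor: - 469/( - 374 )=2^(-1)*7^1*11^(-1 ) * 17^( - 1 )*67^1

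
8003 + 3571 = 11574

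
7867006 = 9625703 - 1758697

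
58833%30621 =28212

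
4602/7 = 4602/7 = 657.43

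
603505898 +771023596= 1374529494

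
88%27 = 7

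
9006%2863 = 417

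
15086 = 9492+5594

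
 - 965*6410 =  - 6185650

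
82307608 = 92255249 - 9947641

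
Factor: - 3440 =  - 2^4*5^1*43^1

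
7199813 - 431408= 6768405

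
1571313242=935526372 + 635786870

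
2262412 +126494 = 2388906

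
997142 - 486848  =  510294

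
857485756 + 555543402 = 1413029158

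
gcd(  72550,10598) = 2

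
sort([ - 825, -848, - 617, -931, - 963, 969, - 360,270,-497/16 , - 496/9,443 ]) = [ - 963, - 931 ,  -  848, - 825,  -  617, - 360, - 496/9,- 497/16,270,443 , 969]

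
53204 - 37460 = 15744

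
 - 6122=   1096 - 7218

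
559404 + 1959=561363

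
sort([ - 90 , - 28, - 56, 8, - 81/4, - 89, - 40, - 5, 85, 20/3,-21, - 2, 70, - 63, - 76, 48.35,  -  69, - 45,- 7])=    [ - 90, - 89, - 76,-69, - 63, - 56, - 45, - 40, - 28, - 21, - 81/4, - 7, - 5, - 2,20/3, 8, 48.35,  70, 85]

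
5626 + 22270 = 27896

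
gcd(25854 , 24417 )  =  3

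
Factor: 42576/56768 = 2^ ( - 2 )*3^1 = 3/4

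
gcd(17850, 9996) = 714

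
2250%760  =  730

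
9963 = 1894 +8069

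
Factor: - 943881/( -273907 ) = 3^1*23^( - 1)* 11909^( - 1)*314627^1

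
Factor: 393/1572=2^( - 2) = 1/4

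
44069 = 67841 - 23772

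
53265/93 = 17755/31 = 572.74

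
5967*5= 29835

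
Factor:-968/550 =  - 2^2*5^( - 2 )*11^1 = - 44/25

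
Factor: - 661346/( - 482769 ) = 2^1 * 3^ (-2 )*79^( - 1 )*487^1 = 974/711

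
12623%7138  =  5485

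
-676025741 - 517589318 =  - 1193615059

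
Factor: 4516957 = 1109^1*4073^1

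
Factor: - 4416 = -2^6*3^1 * 23^1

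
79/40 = 79/40 = 1.98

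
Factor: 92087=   71^1*1297^1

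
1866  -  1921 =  - 55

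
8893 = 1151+7742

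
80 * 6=480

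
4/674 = 2/337 = 0.01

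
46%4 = 2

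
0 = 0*33870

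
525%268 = 257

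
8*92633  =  741064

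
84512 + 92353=176865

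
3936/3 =1312 = 1312.00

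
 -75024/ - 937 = 80 + 64/937 = 80.07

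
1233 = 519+714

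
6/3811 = 6/3811 =0.00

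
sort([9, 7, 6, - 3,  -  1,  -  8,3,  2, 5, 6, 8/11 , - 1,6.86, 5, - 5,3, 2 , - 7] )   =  [ - 8, - 7,-5, - 3, - 1, - 1,8/11,2, 2, 3,3, 5, 5,  6, 6  ,  6.86, 7, 9] 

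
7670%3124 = 1422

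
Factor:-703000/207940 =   -  2^1*5^2*19^1*281^(-1 ) = - 950/281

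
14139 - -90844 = 104983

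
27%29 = 27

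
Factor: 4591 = 4591^1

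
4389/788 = 5+449/788 = 5.57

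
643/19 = 643/19 = 33.84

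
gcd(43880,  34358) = 2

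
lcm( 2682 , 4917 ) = 29502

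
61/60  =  1 +1/60 = 1.02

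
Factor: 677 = 677^1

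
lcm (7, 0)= 0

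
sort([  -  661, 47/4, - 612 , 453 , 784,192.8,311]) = [ - 661, - 612, 47/4,192.8,  311,453 , 784]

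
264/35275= 264/35275 = 0.01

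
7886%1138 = 1058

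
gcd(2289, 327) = 327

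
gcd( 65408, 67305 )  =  7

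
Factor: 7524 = 2^2*3^2*11^1*19^1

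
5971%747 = 742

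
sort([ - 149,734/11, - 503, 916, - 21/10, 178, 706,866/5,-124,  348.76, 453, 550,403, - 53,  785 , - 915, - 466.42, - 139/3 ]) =[-915, - 503, - 466.42, - 149,-124 ,  -  53, -139/3, - 21/10, 734/11 , 866/5, 178, 348.76,403 , 453,550,  706,785, 916 ] 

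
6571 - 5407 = 1164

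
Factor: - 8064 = -2^7 * 3^2 * 7^1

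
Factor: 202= 2^1*101^1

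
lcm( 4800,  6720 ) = 33600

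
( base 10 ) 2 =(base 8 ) 2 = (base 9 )2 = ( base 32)2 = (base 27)2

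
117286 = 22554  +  94732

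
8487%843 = 57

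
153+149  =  302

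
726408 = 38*19116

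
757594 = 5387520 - 4629926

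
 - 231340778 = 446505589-677846367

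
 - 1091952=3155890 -4247842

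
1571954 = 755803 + 816151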